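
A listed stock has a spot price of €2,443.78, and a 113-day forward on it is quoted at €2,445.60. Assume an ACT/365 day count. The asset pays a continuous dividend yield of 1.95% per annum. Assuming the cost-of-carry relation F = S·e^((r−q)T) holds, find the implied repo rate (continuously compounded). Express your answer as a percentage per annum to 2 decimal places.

2.19%

From F = S·e^((r−q)T): (r − q) = ln(F/S)/T
ln(2445.60/2443.78) = ln(1.000745) = 0.000745
(r − q) = 0.000745 / (113/365) = 0.002406
r = ln(F/S)/T + q = 0.002406 + 0.0195 = 0.021906
r = 2.19%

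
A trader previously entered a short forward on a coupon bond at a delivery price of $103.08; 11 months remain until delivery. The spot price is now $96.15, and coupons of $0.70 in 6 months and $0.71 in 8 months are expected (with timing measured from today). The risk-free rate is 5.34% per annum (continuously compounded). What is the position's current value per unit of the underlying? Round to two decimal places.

PV(remaining coupons) I = 0.70·e^(−0.0534·6/12) + 0.71·e^(−0.0534·8/12) = 1.3667
Current forward F = (S − I)·e^(rT) = (96.15 − 1.3667)·e^(0.0534·11/12) = 94.7833 × 1.050168 = 99.5384
Value (long) = (F − K)·e^(−rT) = (99.5384 − 103.08) × 0.952229 = -3.3724
Short position value = −(long value) = $3.37

$3.37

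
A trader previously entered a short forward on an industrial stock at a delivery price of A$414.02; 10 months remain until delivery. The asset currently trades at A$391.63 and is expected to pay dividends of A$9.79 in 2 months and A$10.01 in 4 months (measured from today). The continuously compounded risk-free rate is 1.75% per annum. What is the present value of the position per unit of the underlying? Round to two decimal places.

A$36.11

PV(remaining dividends) I = 9.79·e^(−0.0175·2/12) + 10.01·e^(−0.0175·4/12) = 19.7133
Current forward F = (S − I)·e^(rT) = (391.63 − 19.7133)·e^(0.0175·10/12) = 371.9167 × 1.014690 = 377.3802
Value (long) = (F − K)·e^(−rT) = (377.3802 − 414.02) × 0.985522 = -36.1093
Short position value = −(long value) = A$36.11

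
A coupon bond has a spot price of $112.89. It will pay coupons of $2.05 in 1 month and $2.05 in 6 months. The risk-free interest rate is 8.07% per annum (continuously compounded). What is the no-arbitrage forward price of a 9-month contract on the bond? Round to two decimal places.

$115.68

PV(coupons) I = 2.05·e^(−0.0807·1/12) + 2.05·e^(−0.0807·6/12)
I = 2.0363 + 1.9689 = 4.0052
F = (S − I)·e^(rT) = (112.89 − 4.0052) · e^(0.0807·9/12)
= 108.8848 · e^0.060525 = 108.8848 × 1.062394 = $115.68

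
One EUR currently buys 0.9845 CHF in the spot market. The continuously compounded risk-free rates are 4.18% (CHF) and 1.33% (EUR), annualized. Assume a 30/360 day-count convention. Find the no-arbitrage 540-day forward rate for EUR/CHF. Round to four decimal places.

F = S·e^((r_CHF − r_EUR)T) = 0.9845 · e^((0.0418 − 0.0133) × 540/360)
= 0.9845 · e^0.042750 = 0.9845 × 1.043677
F = 1.0275 CHF per EUR

1.0275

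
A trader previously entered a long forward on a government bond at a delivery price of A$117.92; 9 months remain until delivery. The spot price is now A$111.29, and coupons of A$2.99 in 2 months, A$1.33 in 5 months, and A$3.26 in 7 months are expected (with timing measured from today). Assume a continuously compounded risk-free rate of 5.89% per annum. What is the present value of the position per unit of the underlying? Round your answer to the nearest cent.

-A$8.94

PV(remaining coupons) I = 2.99·e^(−0.0589·2/12) + 1.33·e^(−0.0589·5/12) + 3.26·e^(−0.0589·7/12) = 7.4084
Current forward F = (S − I)·e^(rT) = (111.29 − 7.4084)·e^(0.0589·9/12) = 103.8816 × 1.045165 = 108.5734
Value (long) = (F − K)·e^(−rT) = (108.5734 − 117.92) × 0.956787 = -8.9427
Value = -A$8.94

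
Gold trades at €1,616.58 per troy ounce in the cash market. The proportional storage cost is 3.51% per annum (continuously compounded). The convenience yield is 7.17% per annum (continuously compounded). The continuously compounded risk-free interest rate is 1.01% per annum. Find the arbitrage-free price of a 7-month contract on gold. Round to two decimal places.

€1,591.78 per troy ounce

Net carry = r + u − y = 0.0101 + 0.0351 − 0.0717 = -0.0265
F = S·e^((r+u−y)T) = 1616.58 · e^(-0.0265 × 7/12) = 1616.58 · e^-0.01545833
= 1616.58 × 0.98466054 = €1,591.78 per troy ounce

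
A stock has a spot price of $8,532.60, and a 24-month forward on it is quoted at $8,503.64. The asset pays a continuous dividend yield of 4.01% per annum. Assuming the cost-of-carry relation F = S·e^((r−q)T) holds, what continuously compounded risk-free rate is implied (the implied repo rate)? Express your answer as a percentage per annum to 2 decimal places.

From F = S·e^((r−q)T): (r − q) = ln(F/S)/T
ln(8503.64/8532.60) = ln(0.996606) = -0.003400
(r − q) = -0.003400 / (24/12) = -0.001700
r = ln(F/S)/T + q = -0.001700 + 0.0401 = 0.038400
r = 3.84%

3.84%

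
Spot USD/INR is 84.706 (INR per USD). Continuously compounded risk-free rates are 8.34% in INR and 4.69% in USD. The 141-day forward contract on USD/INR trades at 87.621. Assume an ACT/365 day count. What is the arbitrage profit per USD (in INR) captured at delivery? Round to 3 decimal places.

Fair forward: F* = S·e^(carry·T), with carry = (r_INR − r_USD) = 0.0834 − 0.0469 = 0.0365
F* = 84.706 · e^(0.0365 × 141/365) = 84.706 · e^0.014100 = 84.706 × 1.014200 = 85.9088
Market 87.621 > fair 85.9088: forward overpriced → cash-and-carry (buy spot, short the forward).
At maturity, profit = |F_mkt − F*| = |87.621 − 85.9088| = 1.712 per USD (in INR)

1.712 per USD (in INR)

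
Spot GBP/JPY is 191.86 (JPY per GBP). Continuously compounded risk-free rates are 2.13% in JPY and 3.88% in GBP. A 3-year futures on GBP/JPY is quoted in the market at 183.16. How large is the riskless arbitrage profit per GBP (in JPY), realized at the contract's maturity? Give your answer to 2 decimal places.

Fair futures: F* = S·e^(carry·T), with carry = (r_JPY − r_GBP) = 0.0213 − 0.0388 = -0.0175
F* = 191.86 · e^(-0.0175 × 3) = 191.86 · e^-0.052500 = 191.86 × 0.948854 = 182.0471
Market 183.16 > fair 182.0471: forward overpriced → cash-and-carry (buy spot, short the forward).
At maturity, profit = |F_mkt − F*| = |183.16 − 182.0471| = 1.11 per GBP (in JPY)

1.11 per GBP (in JPY)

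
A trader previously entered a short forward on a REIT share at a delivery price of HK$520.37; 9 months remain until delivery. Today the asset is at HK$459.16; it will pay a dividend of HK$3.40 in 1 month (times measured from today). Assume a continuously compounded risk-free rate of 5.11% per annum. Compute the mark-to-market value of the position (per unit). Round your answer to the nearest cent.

PV(remaining dividends) I = 3.40·e^(−0.0511·1/12) = 3.3856
Current forward F = (S − I)·e^(rT) = (459.16 − 3.3856)·e^(0.0511·9/12) = 455.7744 × 1.039069 = 473.5811
Value (long) = (F − K)·e^(−rT) = (473.5811 − 520.37) × 0.962400 = -45.0296
Short position value = −(long value) = HK$45.03

HK$45.03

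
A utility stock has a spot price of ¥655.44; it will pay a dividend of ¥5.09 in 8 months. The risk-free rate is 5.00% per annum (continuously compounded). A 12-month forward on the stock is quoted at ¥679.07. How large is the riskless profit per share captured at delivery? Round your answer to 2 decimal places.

¥4.80 per share

PV(dividends) I = 5.09·e^(−0.0500·8/12) = 4.9231
Fair forward F* = (S − I)·e^(rT) = (655.44 − 4.9231)·e^0.050000 = 650.5169 × 1.051271 = 683.8696
Market ¥679.07 < fair 683.8696: forward underpriced → reverse cash-and-carry (short the stock, invest proceeds at r, pay the dividends, go long the forward).
Profit at T = |F_mkt − F*| = |679.07 − 683.8696| = ¥4.80 per share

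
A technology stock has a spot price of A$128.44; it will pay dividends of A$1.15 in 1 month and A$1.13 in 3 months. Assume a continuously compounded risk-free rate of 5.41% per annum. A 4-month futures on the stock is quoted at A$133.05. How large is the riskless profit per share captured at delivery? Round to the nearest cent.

A$4.57 per share

PV(dividends) I = 1.15·e^(−0.0541·1/12) + 1.13·e^(−0.0541·3/12) = 2.2596
Fair futures F* = (S − I)·e^(rT) = (128.44 − 2.2596)·e^0.018033 = 126.1804 × 1.018197 = 128.4765
Market A$133.05 > fair 128.4765: forward overpriced → cash-and-carry (borrow at r, buy the stock and collect the dividends, short the forward).
Profit at T = |F_mkt − F*| = |133.05 − 128.4765| = A$4.57 per share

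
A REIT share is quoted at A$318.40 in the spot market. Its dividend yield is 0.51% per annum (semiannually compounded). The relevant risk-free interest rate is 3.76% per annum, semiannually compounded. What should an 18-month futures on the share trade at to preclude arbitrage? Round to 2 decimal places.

A$334.13

F = S · (1+r/2)^(2T) / (1+q/2)^(2T)
= 318.40 × 1.057467 / 1.007670 = 318.40 × 1.049418
F = A$334.13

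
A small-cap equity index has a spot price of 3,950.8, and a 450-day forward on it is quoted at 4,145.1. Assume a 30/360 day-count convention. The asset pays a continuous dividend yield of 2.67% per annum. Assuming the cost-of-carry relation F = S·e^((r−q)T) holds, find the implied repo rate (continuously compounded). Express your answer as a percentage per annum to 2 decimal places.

From F = S·e^((r−q)T): (r − q) = ln(F/S)/T
ln(4145.1/3950.8) = ln(1.049180) = 0.048009
(r − q) = 0.048009 / (450/360) = 0.038407
r = ln(F/S)/T + q = 0.038407 + 0.0267 = 0.065107
r = 6.51%

6.51%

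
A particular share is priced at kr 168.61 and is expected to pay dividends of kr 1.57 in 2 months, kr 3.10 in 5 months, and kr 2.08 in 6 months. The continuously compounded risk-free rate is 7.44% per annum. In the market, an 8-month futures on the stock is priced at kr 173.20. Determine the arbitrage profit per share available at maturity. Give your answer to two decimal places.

kr 2.91 per share

PV(dividends) I = 1.57·e^(−0.0744·2/12) + 3.10·e^(−0.0744·5/12) + 2.08·e^(−0.0744·6/12) = 6.5601
Fair futures F* = (S − I)·e^(rT) = (168.61 − 6.5601)·e^0.049600 = 162.0499 × 1.050851 = 170.2903
Market kr 173.20 > fair 170.2903: forward overpriced → cash-and-carry (borrow at r, buy the stock and collect the dividends, short the forward).
Profit at T = |F_mkt − F*| = |173.20 − 170.2903| = kr 2.91 per share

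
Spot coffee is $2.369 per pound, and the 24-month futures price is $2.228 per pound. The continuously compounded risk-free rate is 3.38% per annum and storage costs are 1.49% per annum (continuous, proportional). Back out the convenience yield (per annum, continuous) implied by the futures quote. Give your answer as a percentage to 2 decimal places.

7.94%

F = S·e^((r+u−y)T) ⇒ (r+u−y) = ln(F/S)/T
ln(2.228/2.369) = -0.061364; /T ⇒ -0.030682
y = r + u − ln(F/S)/T = 0.0338 + 0.0149 + 0.030682 = 0.079382
y = 7.94%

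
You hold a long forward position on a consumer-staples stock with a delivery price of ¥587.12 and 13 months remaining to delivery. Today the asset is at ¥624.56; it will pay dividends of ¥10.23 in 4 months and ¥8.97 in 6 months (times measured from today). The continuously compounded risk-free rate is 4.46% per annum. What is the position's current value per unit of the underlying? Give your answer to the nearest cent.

¥46.28

PV(remaining dividends) I = 10.23·e^(−0.0446·4/12) + 8.97·e^(−0.0446·6/12) = 18.8512
Current forward F = (S − I)·e^(rT) = (624.56 − 18.8512)·e^(0.0446·13/12) = 605.7088 × 1.049503 = 635.6932
Value (long) = (F − K)·e^(−rT) = (635.6932 − 587.12) × 0.952832 = 46.2821
Value = ¥46.28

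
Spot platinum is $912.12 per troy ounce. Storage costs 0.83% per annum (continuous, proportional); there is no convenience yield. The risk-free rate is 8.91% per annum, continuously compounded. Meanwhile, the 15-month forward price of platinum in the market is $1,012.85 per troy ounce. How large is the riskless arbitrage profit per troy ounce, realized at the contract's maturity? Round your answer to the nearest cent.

$17.36 per troy ounce

Fair forward: F* = S·e^(carry·T), with carry = (r + u) = 0.0891 + 0.0083 = 0.0974
F* = 912.12 · e^(0.0974 × 15/12) = 912.12 · e^0.121750 = 912.12 × 1.129472 = $1030.2140
Market $1012.85 < fair $1030.2140: forward underpriced → reverse cash-and-carry (short spot, go long the forward).
At maturity, profit = |F_mkt − F*| = |1012.85 − 1030.2140| = $17.36 per troy ounce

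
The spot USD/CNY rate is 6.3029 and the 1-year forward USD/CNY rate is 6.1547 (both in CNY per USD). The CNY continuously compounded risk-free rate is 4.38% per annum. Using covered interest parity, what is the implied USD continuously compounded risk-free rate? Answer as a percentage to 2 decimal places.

6.76%

F = S·e^((r_CNY − r_USD)T) ⇒ r_USD = r_CNY − ln(F/S)/T
ln(6.1547/6.3029) = -0.023794; /(1) = -0.023794
r_USD = 0.0438 + 0.023794 = 0.067594
r_USD = 6.76%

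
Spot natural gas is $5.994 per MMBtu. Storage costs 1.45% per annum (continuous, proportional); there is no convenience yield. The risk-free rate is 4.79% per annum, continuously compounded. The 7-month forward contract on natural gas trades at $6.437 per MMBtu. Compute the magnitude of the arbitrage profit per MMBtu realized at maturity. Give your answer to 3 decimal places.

Fair forward: F* = S·e^(carry·T), with carry = (r + u) = 0.0479 + 0.0145 = 0.0624
F* = 5.994 · e^(0.0624 × 7/12) = 5.994 · e^0.036400 = 5.994 × 1.037071 = $6.2162
Market $6.437 > fair $6.2162: forward overpriced → cash-and-carry (buy spot, short the forward).
At maturity, profit = |F_mkt − F*| = |6.437 − 6.2162| = $0.221 per MMBtu

$0.221 per MMBtu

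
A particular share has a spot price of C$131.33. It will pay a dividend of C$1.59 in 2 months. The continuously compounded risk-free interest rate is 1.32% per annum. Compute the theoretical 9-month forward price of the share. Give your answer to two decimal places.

PV(dividends) I = 1.59·e^(−0.0132·2/12)
I = 1.5865
F = (S − I)·e^(rT) = (131.33 − 1.5865) · e^(0.0132·9/12)
= 129.7435 · e^0.009900 = 129.7435 × 1.009949 = C$131.03

C$131.03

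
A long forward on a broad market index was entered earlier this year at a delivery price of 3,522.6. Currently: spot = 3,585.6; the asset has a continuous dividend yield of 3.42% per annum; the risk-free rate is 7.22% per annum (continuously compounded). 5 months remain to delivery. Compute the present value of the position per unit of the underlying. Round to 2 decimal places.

116.66

Current fair forward for the remaining 5 months: F = S·e^((r − q)·T), (r − q) = 0.0722 − 0.0342 = 0.0380
F = 3585.6 · e^(0.0380 × 5/12) = 3585.6 × 1.01595934 = 3642.8238
Value of long forward = (F − K)·e^(−rT) = (3642.8238 − 3522.6) · e^(−0.0722·5/12)
= 120.2238 × 0.97036467 = 116.66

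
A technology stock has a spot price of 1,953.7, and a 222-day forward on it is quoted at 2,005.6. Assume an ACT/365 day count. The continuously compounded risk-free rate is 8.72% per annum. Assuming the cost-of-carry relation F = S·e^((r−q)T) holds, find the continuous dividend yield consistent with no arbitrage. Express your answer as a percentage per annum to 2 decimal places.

From F = S·e^((r−q)T): (r − q) = ln(F/S)/T
ln(2005.6/1953.7) = ln(1.026565) = 0.026218
(r − q) = 0.026218 / (222/365) = 0.043106
q = r − ln(F/S)/T = 0.0872 − 0.043106 = 0.044094
q = 4.41%

4.41%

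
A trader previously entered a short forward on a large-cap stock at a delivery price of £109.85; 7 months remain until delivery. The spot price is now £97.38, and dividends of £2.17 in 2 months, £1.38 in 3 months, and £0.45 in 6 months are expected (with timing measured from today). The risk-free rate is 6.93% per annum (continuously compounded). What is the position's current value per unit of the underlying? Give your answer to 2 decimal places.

£12.05

PV(remaining dividends) I = 2.17·e^(−0.0693·2/12) + 1.38·e^(−0.0693·3/12) + 0.45·e^(−0.0693·6/12) = 3.9361
Current forward F = (S − I)·e^(rT) = (97.38 − 3.9361)·e^(0.0693·7/12) = 93.4439 × 1.041253 = 97.2987
Value (long) = (F − K)·e^(−rT) = (97.2987 − 109.85) × 0.960381 = -12.0540
Short position value = −(long value) = £12.05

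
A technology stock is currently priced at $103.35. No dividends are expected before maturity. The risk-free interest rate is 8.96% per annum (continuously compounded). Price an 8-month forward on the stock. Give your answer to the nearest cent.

$109.71

F = S·e^(rT) = 103.35 · e^(0.0896 × 8/12)
= 103.35 · e^0.059733 = 103.35 × 1.061553
F = $109.71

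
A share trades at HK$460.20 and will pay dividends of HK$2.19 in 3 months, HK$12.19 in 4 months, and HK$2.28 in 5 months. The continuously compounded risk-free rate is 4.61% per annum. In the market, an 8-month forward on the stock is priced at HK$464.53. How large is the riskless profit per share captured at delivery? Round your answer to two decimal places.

PV(dividends) I = 2.19·e^(−0.0461·3/12) + 12.19·e^(−0.0461·4/12) + 2.28·e^(−0.0461·5/12) = 16.4056
Fair forward F* = (S − I)·e^(rT) = (460.20 − 16.4056)·e^0.030733 = 443.7944 × 1.031210 = 457.6452
Market HK$464.53 > fair 457.6452: forward overpriced → cash-and-carry (borrow at r, buy the stock and collect the dividends, short the forward).
Profit at T = |F_mkt − F*| = |464.53 − 457.6452| = HK$6.88 per share

HK$6.88 per share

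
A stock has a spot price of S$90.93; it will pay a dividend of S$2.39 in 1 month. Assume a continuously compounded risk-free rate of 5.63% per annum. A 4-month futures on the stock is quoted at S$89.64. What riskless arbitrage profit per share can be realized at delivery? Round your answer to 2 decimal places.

S$0.59 per share

PV(dividends) I = 2.39·e^(−0.0563·1/12) = 2.3788
Fair futures F* = (S − I)·e^(rT) = (90.93 − 2.3788)·e^0.018767 = 88.5512 × 1.018944 = 90.2287
Market S$89.64 < fair 90.2287: forward underpriced → reverse cash-and-carry (short the stock, invest proceeds at r, pay the dividends, go long the forward).
Profit at T = |F_mkt − F*| = |89.64 − 90.2287| = S$0.59 per share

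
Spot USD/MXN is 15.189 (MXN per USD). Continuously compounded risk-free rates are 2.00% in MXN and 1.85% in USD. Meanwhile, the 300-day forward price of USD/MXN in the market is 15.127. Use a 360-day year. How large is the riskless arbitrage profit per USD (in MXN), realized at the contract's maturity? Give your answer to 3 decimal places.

Fair forward: F* = S·e^(carry·T), with carry = (r_MXN − r_USD) = 0.0200 − 0.0185 = 0.0015
F* = 15.189 · e^(0.0015 × 300/360) = 15.189 · e^0.001250 = 15.189 × 1.001251 = 15.2080
Market 15.127 < fair 15.2080: forward underpriced → reverse cash-and-carry (short spot, go long the forward).
At maturity, profit = |F_mkt − F*| = |15.127 − 15.2080| = 0.081 per USD (in MXN)

0.081 per USD (in MXN)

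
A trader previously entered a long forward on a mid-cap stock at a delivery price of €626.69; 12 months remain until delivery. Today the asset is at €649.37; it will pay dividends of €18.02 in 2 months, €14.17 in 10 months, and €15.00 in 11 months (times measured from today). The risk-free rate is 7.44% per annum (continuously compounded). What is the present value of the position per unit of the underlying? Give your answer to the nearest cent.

€22.49

PV(remaining dividends) I = 18.02·e^(−0.0744·2/12) + 14.17·e^(−0.0744·10/12) + 15.00·e^(−0.0744·11/12) = 45.1272
Current forward F = (S − I)·e^(rT) = (649.37 − 45.1272)·e^(0.0744·12/12) = 604.2428 × 1.077238 = 650.9133
Value (long) = (F − K)·e^(−rT) = (650.9133 − 626.69) × 0.928300 = 22.4865
Value = €22.49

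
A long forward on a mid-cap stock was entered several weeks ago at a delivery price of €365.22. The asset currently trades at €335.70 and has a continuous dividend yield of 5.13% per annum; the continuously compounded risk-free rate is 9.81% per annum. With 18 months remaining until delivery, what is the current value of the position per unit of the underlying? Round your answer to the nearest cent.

Current fair forward for the remaining 18 months: F = S·e^((r − q)·T), (r − q) = 0.0981 − 0.0513 = 0.0468
F = 335.70 · e^(0.0468 × 18/12) = 335.70 × 1.072723 = 360.1131
Value of long forward = (F − K)·e^(−rT) = (360.1131 − 365.22) · e^(−0.0981·18/12)
= -5.1069 × 0.863164 = -4.41

-€4.41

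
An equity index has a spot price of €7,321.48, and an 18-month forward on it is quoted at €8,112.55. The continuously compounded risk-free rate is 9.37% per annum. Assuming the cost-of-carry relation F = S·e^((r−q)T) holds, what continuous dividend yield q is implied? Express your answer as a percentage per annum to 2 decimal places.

From F = S·e^((r−q)T): (r − q) = ln(F/S)/T
ln(8112.55/7321.48) = ln(1.108048) = 0.102600
(r − q) = 0.102600 / (18/12) = 0.068400
q = r − ln(F/S)/T = 0.0937 − 0.068400 = 0.025300
q = 2.53%

2.53%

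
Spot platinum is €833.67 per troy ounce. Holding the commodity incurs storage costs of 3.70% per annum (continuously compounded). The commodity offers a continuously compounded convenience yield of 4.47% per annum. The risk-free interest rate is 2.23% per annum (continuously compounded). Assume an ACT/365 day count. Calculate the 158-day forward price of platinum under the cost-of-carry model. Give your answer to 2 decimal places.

€838.96 per troy ounce

Net carry = r + u − y = 0.0223 + 0.0370 − 0.0447 = 0.0146
F = S·e^((r+u−y)T) = 833.67 · e^(0.0146 × 158/365) = 833.67 · e^0.006320
= 833.67 × 1.006340 = €838.96 per troy ounce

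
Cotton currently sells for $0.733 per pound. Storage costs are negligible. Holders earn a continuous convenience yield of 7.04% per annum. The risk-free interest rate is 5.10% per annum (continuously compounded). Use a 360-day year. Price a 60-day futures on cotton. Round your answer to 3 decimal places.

$0.731 per pound

Net carry = r + u − y = 0.0510 + 0.0000 − 0.0704 = -0.0194
F = S·e^((r+u−y)T) = 0.733 · e^(-0.0194 × 60/360) = 0.733 · e^-0.003233
= 0.733 × 0.996772 = $0.731 per pound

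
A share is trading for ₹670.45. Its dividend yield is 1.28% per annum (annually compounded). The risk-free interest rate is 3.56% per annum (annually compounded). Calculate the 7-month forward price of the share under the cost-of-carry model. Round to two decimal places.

₹679.21

F = S · (1+r)^T / (1+q)^T
= 670.45 × 1.020615 / 1.007447 = 670.45 × 1.013071
F = ₹679.21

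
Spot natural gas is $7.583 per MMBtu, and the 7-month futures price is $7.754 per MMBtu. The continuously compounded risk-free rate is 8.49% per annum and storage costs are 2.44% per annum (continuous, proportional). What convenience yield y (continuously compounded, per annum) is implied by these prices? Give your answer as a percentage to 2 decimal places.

F = S·e^((r+u−y)T) ⇒ (r+u−y) = ln(F/S)/T
ln(7.754/7.583) = 0.022300; /T ⇒ 0.038229
y = r + u − ln(F/S)/T = 0.0849 + 0.0244 − 0.038229 = 0.071071
y = 7.11%

7.11%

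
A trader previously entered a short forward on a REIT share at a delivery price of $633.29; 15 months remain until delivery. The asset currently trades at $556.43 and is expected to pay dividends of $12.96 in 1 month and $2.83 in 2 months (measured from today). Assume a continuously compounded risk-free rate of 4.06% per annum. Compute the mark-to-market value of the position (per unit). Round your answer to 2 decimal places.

$61.25

PV(remaining dividends) I = 12.96·e^(−0.0406·1/12) + 2.83·e^(−0.0406·2/12) = 15.7271
Current forward F = (S − I)·e^(rT) = (556.43 − 15.7271)·e^(0.0406·15/12) = 540.7029 × 1.052060 = 568.8519
Value (long) = (F − K)·e^(−rT) = (568.8519 − 633.29) × 0.950516 = -61.2494
Short position value = −(long value) = $61.25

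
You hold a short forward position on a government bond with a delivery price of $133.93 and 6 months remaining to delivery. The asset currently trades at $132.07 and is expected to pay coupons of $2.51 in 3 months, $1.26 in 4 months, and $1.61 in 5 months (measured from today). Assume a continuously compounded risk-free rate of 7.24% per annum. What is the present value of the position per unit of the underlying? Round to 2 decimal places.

PV(remaining coupons) I = 2.51·e^(−0.0724·3/12) + 1.26·e^(−0.0724·4/12) + 1.61·e^(−0.0724·5/12) = 5.2571
Current forward F = (S − I)·e^(rT) = (132.07 − 5.2571)·e^(0.0724·6/12) = 126.8129 × 1.036863 = 131.4876
Value (long) = (F − K)·e^(−rT) = (131.4876 − 133.93) × 0.964447 = -2.3556
Short position value = −(long value) = $2.36

$2.36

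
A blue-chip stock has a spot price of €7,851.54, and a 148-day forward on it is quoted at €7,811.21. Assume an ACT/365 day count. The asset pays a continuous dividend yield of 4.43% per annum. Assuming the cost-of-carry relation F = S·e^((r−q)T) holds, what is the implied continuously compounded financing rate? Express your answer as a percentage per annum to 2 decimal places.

3.16%

From F = S·e^((r−q)T): (r − q) = ln(F/S)/T
ln(7811.21/7851.54) = ln(0.994863) = -0.005150
(r − q) = -0.005150 / (148/365) = -0.012701
r = ln(F/S)/T + q = -0.012701 + 0.0443 = 0.031599
r = 3.16%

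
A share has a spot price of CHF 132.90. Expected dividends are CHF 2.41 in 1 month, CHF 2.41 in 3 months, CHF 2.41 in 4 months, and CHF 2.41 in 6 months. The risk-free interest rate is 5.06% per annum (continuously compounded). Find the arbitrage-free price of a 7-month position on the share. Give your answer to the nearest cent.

PV(dividends) I = 2.41·e^(−0.0506·1/12) + 2.41·e^(−0.0506·3/12) + 2.41·e^(−0.0506·4/12) + 2.41·e^(−0.0506·6/12)
I = 2.3999 + 2.3797 + 2.3697 + 2.3498 = 9.4991
F = (S − I)·e^(rT) = (132.90 − 9.4991) · e^(0.0506·7/12)
= 123.4009 · e^0.029517 = 123.4009 × 1.029957 = CHF 127.10

CHF 127.10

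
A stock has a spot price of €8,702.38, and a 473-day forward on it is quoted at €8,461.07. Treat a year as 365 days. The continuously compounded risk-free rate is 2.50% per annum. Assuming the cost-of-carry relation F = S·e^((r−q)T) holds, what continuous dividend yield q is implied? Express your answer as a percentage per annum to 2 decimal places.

From F = S·e^((r−q)T): (r − q) = ln(F/S)/T
ln(8461.07/8702.38) = ln(0.972271) = -0.028121
(r − q) = -0.028121 / (473/365) = -0.021700
q = r − ln(F/S)/T = 0.0250 + 0.021700 = 0.046700
q = 4.67%

4.67%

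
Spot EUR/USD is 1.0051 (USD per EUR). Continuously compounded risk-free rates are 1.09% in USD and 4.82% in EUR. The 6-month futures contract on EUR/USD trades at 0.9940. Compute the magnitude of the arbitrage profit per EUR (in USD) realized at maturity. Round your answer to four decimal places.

Fair futures: F* = S·e^(carry·T), with carry = (r_USD − r_EUR) = 0.0109 − 0.0482 = -0.0373
F* = 1.0051 · e^(-0.0373 × 6/12) = 1.0051 · e^-0.018650 = 1.0051 × 0.981523 = 0.9865
Market 0.9940 > fair 0.9865: forward overpriced → cash-and-carry (buy spot, short the forward).
At maturity, profit = |F_mkt − F*| = |0.9940 − 0.9865| = 0.0075 per EUR (in USD)

0.0075 per EUR (in USD)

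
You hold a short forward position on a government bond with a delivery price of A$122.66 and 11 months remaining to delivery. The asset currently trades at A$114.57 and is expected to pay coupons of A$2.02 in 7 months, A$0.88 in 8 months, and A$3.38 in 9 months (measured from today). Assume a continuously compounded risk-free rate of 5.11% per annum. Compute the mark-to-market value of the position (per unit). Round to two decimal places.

PV(remaining coupons) I = 2.02·e^(−0.0511·7/12) + 0.88·e^(−0.0511·8/12) + 3.38·e^(−0.0511·9/12) = 6.0641
Current forward F = (S − I)·e^(rT) = (114.57 − 6.0641)·e^(0.0511·11/12) = 108.5059 × 1.047956 = 113.7094
Value (long) = (F − K)·e^(−rT) = (113.7094 − 122.66) × 0.954238 = -8.5410
Short position value = −(long value) = A$8.54

A$8.54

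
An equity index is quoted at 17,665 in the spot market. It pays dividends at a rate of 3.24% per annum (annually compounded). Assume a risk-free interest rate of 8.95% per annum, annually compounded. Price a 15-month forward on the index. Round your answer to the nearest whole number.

F = S · (1+r)^T / (1+q)^T
= 17665 × 1.113100 / 1.040663 = 17665 × 1.069607
F = 18,895

18,895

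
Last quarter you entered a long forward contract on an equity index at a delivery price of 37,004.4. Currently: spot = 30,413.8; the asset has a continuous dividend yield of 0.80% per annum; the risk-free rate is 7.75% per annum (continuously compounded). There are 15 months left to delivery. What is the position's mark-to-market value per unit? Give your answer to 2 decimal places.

Current fair forward for the remaining 15 months: F = S·e^((r − q)·T), (r − q) = 0.0775 − 0.0080 = 0.0695
F = 30413.8 · e^(0.0695 × 15/12) = 30413.8 × 1.09076033 = 33174.1665
Value of long forward = (F − K)·e^(−rT) = (33174.1665 − 37004.4) · e^(−0.0775·15/12)
= -3830.2335 × 0.90766946 = -3476.59

-3476.59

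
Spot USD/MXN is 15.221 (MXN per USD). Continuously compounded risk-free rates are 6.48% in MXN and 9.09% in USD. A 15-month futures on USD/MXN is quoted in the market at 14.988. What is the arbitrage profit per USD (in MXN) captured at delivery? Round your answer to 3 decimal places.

0.256 per USD (in MXN)

Fair futures: F* = S·e^(carry·T), with carry = (r_MXN − r_USD) = 0.0648 − 0.0909 = -0.0261
F* = 15.221 · e^(-0.0261 × 15/12) = 15.221 · e^-0.032625 = 15.221 × 0.967901 = 14.7324
Market 14.988 > fair 14.7324: forward overpriced → cash-and-carry (buy spot, short the forward).
At maturity, profit = |F_mkt − F*| = |14.988 − 14.7324| = 0.256 per USD (in MXN)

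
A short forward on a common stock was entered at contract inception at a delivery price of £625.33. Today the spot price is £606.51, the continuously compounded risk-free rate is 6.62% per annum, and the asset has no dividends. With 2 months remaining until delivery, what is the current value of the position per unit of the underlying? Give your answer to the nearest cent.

Current fair forward for the remaining 2 months: F = S·e^(r·T), r = 0.0662
F = 606.51 · e^(0.0662 × 2/12) = 606.51 × 1.011094 = 613.2386
Value of long forward = (F − K)·e^(−rT) = (613.2386 − 625.33) · e^(−0.0662·2/12)
= -12.0914 × 0.989027 = -11.96
Short position value = −(long value) = £11.96

£11.96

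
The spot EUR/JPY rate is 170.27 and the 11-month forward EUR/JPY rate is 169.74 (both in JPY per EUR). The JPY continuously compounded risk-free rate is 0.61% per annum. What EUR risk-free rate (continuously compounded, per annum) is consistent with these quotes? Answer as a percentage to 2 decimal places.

F = S·e^((r_JPY − r_EUR)T) ⇒ r_EUR = r_JPY − ln(F/S)/T
ln(169.74/170.27) = -0.003118; /(11/12) = -0.003401
r_EUR = 0.0061 + 0.003401 = 0.009501
r_EUR = 0.95%

0.95%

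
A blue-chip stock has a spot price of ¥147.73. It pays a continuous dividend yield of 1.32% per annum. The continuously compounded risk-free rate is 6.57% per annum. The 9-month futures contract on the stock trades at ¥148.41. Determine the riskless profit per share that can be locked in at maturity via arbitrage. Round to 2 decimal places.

¥5.25 per share

Fair futures: F* = S·e^(carry·T), with carry = (r − q) = 0.0657 − 0.0132 = 0.0525
F* = 147.73 · e^(0.0525 × 9/12) = 147.73 · e^0.039375 = 147.73 × 1.040160 = ¥153.6628
Market ¥148.41 < fair ¥153.6628: forward underpriced → reverse cash-and-carry (short spot, go long the forward).
At maturity, profit = |F_mkt − F*| = |148.41 − 153.6628| = ¥5.25 per share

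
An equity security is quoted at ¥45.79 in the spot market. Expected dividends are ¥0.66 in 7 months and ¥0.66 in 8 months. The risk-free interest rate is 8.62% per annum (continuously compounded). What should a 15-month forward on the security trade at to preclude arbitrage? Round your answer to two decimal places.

PV(dividends) I = 0.66·e^(−0.0862·7/12) + 0.66·e^(−0.0862·8/12)
I = 0.6276 + 0.6231 = 1.2507
F = (S − I)·e^(rT) = (45.79 − 1.2507) · e^(0.0862·15/12)
= 44.5393 · e^0.107750 = 44.5393 × 1.113769 = ¥49.61

¥49.61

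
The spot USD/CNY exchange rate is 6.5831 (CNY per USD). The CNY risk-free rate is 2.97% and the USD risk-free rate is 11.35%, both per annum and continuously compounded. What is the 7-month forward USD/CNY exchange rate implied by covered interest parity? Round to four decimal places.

6.2690

F = S·e^((r_CNY − r_USD)T) = 6.5831 · e^((0.0297 − 0.1135) × 7/12)
= 6.5831 · e^-0.048883 = 6.5831 × 0.952293
F = 6.2690 CNY per USD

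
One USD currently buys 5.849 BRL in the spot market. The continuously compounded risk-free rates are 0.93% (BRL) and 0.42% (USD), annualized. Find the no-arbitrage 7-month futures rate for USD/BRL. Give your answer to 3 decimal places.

F = S·e^((r_BRL − r_USD)T) = 5.849 · e^((0.0093 − 0.0042) × 7/12)
= 5.849 · e^0.002975 = 5.849 × 1.002979
F = 5.866 BRL per USD

5.866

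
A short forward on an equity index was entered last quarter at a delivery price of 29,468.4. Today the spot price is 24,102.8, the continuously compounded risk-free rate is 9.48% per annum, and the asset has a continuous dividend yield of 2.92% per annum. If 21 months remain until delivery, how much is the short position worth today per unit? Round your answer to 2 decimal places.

Current fair forward for the remaining 21 months: F = S·e^((r − q)·T), (r − q) = 0.0948 − 0.0292 = 0.0656
F = 24102.8 · e^(0.0656 × 21/12) = 24102.8 × 1.12164909 = 27034.8837
Value of long forward = (F − K)·e^(−rT) = (27034.8837 − 29468.4) · e^(−0.0948·21/12)
= -2433.5163 × 0.84713094 = -2061.51
Short position value = −(long value) = 2061.51

2061.51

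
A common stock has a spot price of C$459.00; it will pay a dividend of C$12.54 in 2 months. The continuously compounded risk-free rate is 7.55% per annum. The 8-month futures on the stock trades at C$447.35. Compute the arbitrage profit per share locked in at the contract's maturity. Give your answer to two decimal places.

PV(dividends) I = 12.54·e^(−0.0755·2/12) = 12.3832
Fair futures F* = (S − I)·e^(rT) = (459.00 − 12.3832)·e^0.050333 = 446.6168 × 1.051621 = 469.6716
Market C$447.35 < fair 469.6716: forward underpriced → reverse cash-and-carry (short the stock, invest proceeds at r, pay the dividends, go long the forward).
Profit at T = |F_mkt − F*| = |447.35 − 469.6716| = C$22.32 per share

C$22.32 per share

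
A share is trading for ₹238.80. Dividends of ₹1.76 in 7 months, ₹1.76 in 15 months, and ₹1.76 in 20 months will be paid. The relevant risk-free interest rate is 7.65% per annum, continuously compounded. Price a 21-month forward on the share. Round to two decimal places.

PV(dividends) I = 1.76·e^(−0.0765·7/12) + 1.76·e^(−0.0765·15/12) + 1.76·e^(−0.0765·20/12)
I = 1.6832 + 1.5995 + 1.5493 = 4.8320
F = (S − I)·e^(rT) = (238.80 − 4.8320) · e^(0.0765·21/12)
= 233.9680 · e^0.133875 = 233.9680 × 1.143250 = ₹267.48

₹267.48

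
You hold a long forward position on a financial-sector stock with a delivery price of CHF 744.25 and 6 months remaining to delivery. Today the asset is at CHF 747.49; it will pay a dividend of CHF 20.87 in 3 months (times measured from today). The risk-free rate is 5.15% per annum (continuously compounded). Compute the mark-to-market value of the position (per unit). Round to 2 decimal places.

CHF 1.56

PV(remaining dividends) I = 20.87·e^(−0.0515·3/12) = 20.6030
Current forward F = (S − I)·e^(rT) = (747.49 − 20.6030)·e^(0.0515·6/12) = 726.8870 × 1.026084 = 745.8471
Value (long) = (F − K)·e^(−rT) = (745.8471 − 744.25) × 0.974579 = 1.5565
Value = CHF 1.56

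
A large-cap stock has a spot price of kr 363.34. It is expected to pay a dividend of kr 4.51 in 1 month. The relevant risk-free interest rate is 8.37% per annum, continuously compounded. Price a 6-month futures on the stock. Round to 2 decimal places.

kr 374.20

PV(dividends) I = 4.51·e^(−0.0837·1/12)
I = 4.4787
F = (S − I)·e^(rT) = (363.34 − 4.4787) · e^(0.0837·6/12)
= 358.8613 · e^0.041850 = 358.8613 × 1.042738 = kr 374.20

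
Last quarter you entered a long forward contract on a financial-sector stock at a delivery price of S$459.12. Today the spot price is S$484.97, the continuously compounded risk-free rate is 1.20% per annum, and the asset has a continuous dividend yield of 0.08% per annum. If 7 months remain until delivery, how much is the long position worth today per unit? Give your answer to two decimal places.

S$28.83

Current fair forward for the remaining 7 months: F = S·e^((r − q)·T), (r − q) = 0.0120 − 0.0008 = 0.0112
F = 484.97 · e^(0.0112 × 7/12) = 484.97 × 1.006555 = 488.1490
Value of long forward = (F − K)·e^(−rT) = (488.1490 − 459.12) · e^(−0.0120·7/12)
= 29.0290 × 0.993024 = 28.83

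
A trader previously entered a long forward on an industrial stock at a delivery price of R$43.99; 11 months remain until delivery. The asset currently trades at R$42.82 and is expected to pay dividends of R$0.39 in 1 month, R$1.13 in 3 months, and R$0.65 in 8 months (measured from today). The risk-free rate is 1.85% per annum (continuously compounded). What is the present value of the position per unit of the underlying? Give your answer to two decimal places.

-R$2.59

PV(remaining dividends) I = 0.39·e^(−0.0185·1/12) + 1.13·e^(−0.0185·3/12) + 0.65·e^(−0.0185·8/12) = 2.1562
Current forward F = (S − I)·e^(rT) = (42.82 − 2.1562)·e^(0.0185·11/12) = 40.6638 × 1.017103 = 41.3593
Value (long) = (F − K)·e^(−rT) = (41.3593 − 43.99) × 0.983185 = -2.5865
Value = -R$2.59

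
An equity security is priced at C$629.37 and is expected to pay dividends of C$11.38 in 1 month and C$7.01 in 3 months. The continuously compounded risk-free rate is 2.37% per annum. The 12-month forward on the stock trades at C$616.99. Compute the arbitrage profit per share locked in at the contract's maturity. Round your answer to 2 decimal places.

PV(dividends) I = 11.38·e^(−0.0237·1/12) + 7.01·e^(−0.0237·3/12) = 18.3261
Fair forward F* = (S − I)·e^(rT) = (629.37 − 18.3261)·e^0.023700 = 611.0439 × 1.023983 = 625.6986
Market C$616.99 < fair 625.6986: forward underpriced → reverse cash-and-carry (short the stock, invest proceeds at r, pay the dividends, go long the forward).
Profit at T = |F_mkt − F*| = |616.99 − 625.6986| = C$8.71 per share

C$8.71 per share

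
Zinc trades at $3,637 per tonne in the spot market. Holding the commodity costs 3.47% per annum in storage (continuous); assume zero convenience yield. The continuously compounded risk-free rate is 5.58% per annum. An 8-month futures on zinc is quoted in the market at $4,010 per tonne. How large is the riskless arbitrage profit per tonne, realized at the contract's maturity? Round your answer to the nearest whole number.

Fair futures: F* = S·e^(carry·T), with carry = (r + u) = 0.0558 + 0.0347 = 0.0905
F* = 3637 · e^(0.0905 × 8/12) = 3637 · e^0.060333 = 3637 × 1.062190 = $3863.1850
Market $4010 > fair $3863.1850: forward overpriced → cash-and-carry (buy spot, short the forward).
At maturity, profit = |F_mkt − F*| = |4010 − 3863.1850| = $147 per tonne

$147 per tonne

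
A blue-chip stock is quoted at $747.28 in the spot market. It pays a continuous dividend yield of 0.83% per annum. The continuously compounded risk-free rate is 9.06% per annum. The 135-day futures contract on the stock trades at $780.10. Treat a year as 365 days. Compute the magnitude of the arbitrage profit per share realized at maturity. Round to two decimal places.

$9.72 per share

Fair futures: F* = S·e^(carry·T), with carry = (r − q) = 0.0906 − 0.0083 = 0.0823
F* = 747.28 · e^(0.0823 × 135/365) = 747.28 · e^0.030440 = 747.28 × 1.030908 = $770.3769
Market $780.10 > fair $770.3769: forward overpriced → cash-and-carry (buy spot, short the forward).
At maturity, profit = |F_mkt − F*| = |780.10 − 770.3769| = $9.72 per share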